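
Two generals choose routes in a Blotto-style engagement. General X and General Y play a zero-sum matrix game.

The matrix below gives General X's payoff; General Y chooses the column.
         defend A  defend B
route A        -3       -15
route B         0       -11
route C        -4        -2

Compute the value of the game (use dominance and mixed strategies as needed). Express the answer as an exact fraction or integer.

-44/13

Row route A is strictly dominated by row route B, so General X never plays it.
The remaining 2×2 game on (route B, route C) × (defend A, defend B) has no saddle point. Let General X play route B with probability p; indifference gives −4(1−p) = −11p − 2(1−p), so p = 2/13.
Similarly General Y's optimal q on defend A is 9/13, and the value is 0·(9/13) + (-11)·(4/13) = -44/13.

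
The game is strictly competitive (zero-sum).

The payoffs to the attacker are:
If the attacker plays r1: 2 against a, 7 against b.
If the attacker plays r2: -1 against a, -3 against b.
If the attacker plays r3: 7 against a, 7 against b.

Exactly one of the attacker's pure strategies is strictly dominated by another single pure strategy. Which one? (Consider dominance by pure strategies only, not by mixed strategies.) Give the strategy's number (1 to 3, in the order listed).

Compare r2 with r1: 2 > -1, 7 > -3.
So r1 strictly dominates r2 for the attacker; r2 is strictly dominated.

2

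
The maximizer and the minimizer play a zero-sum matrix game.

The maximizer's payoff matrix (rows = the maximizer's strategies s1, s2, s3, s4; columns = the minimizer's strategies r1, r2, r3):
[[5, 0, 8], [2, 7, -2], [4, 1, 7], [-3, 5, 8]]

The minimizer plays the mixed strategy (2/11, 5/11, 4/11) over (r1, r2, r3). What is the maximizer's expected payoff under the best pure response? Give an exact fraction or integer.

51/11

s1: (5)·(2/11) + (0)·(5/11) + (8)·(4/11) = 42/11.
s2: (2)·(2/11) + (7)·(5/11) + (-2)·(4/11) = 31/11.
s3: (4)·(2/11) + (1)·(5/11) + (7)·(4/11) = 41/11.
s4: (-3)·(2/11) + (5)·(5/11) + (8)·(4/11) = 51/11.
The best pure response is s4 with expected payoff 51/11.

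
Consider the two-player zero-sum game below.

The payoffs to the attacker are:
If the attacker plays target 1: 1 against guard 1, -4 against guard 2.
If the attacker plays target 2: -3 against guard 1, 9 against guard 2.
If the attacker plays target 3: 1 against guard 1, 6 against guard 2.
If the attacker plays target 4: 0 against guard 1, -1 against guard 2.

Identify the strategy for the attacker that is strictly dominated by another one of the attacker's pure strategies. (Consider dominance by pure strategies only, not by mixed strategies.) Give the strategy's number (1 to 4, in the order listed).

Compare target 4 with target 3: 1 > 0, 6 > -1.
So target 3 strictly dominates target 4 for the attacker; target 4 is strictly dominated.

4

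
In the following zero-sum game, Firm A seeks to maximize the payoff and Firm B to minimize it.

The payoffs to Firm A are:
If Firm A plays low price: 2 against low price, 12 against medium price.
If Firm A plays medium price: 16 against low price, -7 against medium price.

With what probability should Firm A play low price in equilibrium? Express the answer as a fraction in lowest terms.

Row minima are 2 and -7, so Firm A's maximin is 2; column maxima are 16 and 12, so Firm B's minimax is 12. These differ, so the equilibrium is in mixed strategies.
Let Firm A play low price with probability p. Firm B is indifferent when 2p + 16(1−p) = 12p − 7(1−p), giving p = 23/33.

23/33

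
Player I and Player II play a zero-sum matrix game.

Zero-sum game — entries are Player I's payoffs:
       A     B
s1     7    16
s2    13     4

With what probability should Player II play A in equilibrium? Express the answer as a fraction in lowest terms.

Row minima are 7 and 4, so Player I's maximin is 7; column maxima are 13 and 16, so Player II's minimax is 13. These differ, so the equilibrium is in mixed strategies.
Let Player II play A with probability q. Player I is indifferent when 7q + 16(1−q) = 13q + 4(1−q), giving q = 2/3.

2/3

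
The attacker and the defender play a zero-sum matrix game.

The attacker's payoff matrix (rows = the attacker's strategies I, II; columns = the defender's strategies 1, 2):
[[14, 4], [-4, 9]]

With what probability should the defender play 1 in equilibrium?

5/23

Row minima are 4 and -4, so the attacker's maximin is 4; column maxima are 14 and 9, so the defender's minimax is 9. These differ, so the equilibrium is in mixed strategies.
Let the defender play 1 with probability q. The attacker is indifferent when 14q + 4(1−q) = −4q + 9(1−q), giving q = 5/23.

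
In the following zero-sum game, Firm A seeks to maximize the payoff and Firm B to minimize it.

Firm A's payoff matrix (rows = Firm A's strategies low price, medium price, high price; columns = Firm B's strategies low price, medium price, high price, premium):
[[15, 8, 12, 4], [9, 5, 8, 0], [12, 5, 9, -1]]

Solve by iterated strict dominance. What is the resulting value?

Column high price is strictly dominated by medium price for Firm B (8<12, 5<8, 5<9); eliminate high price.
Column low price is strictly dominated by medium price for Firm B (8<15, 5<9, 5<12); eliminate low price.
Row medium price is strictly dominated by row low price (8>5, 4>0); eliminate medium price.
Row high price is strictly dominated by row low price (8>5, 4>-1); eliminate high price.
Column medium price is strictly dominated by premium for Firm B (4<8); eliminate medium price.
Only (low price, premium) remains, with payoff 4.

4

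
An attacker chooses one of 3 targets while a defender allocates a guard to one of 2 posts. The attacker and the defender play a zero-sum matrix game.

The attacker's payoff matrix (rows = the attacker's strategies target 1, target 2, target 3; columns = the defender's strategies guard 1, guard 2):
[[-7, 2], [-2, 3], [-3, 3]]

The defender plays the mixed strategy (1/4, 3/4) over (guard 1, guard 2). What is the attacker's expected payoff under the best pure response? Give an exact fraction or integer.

7/4

target 1: (-7)·(1/4) + (2)·(3/4) = -1/4.
target 2: (-2)·(1/4) + (3)·(3/4) = 7/4.
target 3: (-3)·(1/4) + (3)·(3/4) = 3/2.
The best pure response is target 2 with expected payoff 7/4.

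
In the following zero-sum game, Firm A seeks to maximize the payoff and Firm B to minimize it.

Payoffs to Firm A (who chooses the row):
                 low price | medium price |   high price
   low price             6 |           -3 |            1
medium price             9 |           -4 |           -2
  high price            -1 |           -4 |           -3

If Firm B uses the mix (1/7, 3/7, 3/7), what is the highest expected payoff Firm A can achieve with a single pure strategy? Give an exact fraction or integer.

low price: (6)·(1/7) + (-3)·(3/7) + (1)·(3/7) = 0.
medium price: (9)·(1/7) + (-4)·(3/7) + (-2)·(3/7) = -9/7.
high price: (-1)·(1/7) + (-4)·(3/7) + (-3)·(3/7) = -22/7.
The best pure response is low price with expected payoff 0.

0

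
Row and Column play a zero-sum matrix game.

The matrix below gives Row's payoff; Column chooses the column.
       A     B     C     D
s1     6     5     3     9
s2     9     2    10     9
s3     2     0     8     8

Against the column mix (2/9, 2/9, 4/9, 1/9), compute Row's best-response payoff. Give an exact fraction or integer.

s1: (6)·(2/9) + (5)·(2/9) + (3)·(4/9) + (9)·(1/9) = 43/9.
s2: (9)·(2/9) + (2)·(2/9) + (10)·(4/9) + (9)·(1/9) = 71/9.
s3: (2)·(2/9) + (0)·(2/9) + (8)·(4/9) + (8)·(1/9) = 44/9.
The best pure response is s2 with expected payoff 71/9.

71/9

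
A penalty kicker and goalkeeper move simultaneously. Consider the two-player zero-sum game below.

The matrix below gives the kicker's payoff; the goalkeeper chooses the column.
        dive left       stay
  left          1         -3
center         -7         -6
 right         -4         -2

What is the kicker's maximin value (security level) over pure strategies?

-3

The worst-case payoff for each row is left: -3, center: -7, right: -4.
The best of these is -3.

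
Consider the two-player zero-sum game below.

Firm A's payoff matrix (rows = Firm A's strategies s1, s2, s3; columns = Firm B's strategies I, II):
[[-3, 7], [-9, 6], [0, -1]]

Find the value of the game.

-3/11

Row s2 is strictly dominated by row s1, so Firm A never plays it.
The remaining 2×2 game on (s1, s3) × (I, II) has no saddle point. Let Firm A play s1 with probability p; indifference gives −3p = 7p − (1−p), so p = 1/11.
Similarly Firm B's optimal q on I is 8/11, and the value is -3·(8/11) + (7)·(3/11) = -3/11.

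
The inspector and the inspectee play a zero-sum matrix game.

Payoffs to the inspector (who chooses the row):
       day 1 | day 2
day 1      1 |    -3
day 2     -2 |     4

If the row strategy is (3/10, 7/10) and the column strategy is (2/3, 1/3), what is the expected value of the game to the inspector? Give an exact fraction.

Against (2/3, 1/3), each row's expected payoff is day 1: -1/3; day 2: 0.
Taking the (3/10, 7/10)-weighted average: (3/10)·(-1/3) + (7/10)·(0) = -1/10.

-1/10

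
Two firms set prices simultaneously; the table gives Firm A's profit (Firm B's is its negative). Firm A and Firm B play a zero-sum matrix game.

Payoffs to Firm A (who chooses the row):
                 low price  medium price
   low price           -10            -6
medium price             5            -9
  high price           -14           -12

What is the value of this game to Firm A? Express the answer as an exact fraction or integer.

Row high price is strictly dominated by row low price, so Firm A never plays it.
The remaining 2×2 game on (low price, medium price) × (low price, medium price) has no saddle point. Let Firm A play low price with probability p; indifference gives −10p + 5(1−p) = −6p − 9(1−p), so p = 7/9.
Similarly Firm B's optimal q on low price is 1/6, and the value is -10·(1/6) + (-6)·(5/6) = -20/3.

-20/3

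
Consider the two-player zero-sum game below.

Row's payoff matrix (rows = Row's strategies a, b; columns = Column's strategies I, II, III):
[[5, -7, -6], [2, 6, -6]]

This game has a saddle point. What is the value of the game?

-6

Row minima: -7, -6 → Row's maximin is -6.
Column maxima: 5, 6, -6 → Column's minimax is -6.
They coincide at (b, III), so the value is -6.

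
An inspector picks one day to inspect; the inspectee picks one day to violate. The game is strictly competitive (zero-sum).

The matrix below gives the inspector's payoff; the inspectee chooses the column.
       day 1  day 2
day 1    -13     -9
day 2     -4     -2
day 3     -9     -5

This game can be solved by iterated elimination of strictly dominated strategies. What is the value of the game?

Column day 2 is strictly dominated by day 1 for the inspectee (-13<-9, -4<-2, -9<-5); eliminate day 2.
Row day 3 is strictly dominated by row day 2 (-4>-9); eliminate day 3.
Row day 1 is strictly dominated by row day 2 (-4>-13); eliminate day 1.
Only (day 2, day 1) remains, with payoff -4.

-4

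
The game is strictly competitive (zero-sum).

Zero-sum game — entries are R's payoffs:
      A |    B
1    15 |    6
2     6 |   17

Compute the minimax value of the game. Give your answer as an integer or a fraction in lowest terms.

219/20

Row minima are 6 and 6, so R's maximin is 6; column maxima are 15 and 17, so C's minimax is 15. These differ, so the equilibrium is in mixed strategies.
Let R play 1 with probability p. C is indifferent when 15p + 6(1−p) = 6p + 17(1−p), giving p = 11/20.
Let C play A with probability q. R is indifferent when 15q + 6(1−q) = 6q + 17(1−q), giving q = 11/20.
The value is 15·(11/20) + (6)·(9/20) = 219/20.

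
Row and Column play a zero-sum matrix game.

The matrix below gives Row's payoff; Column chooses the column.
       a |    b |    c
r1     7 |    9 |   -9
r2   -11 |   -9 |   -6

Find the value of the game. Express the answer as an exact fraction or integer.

-47/7

Column b is strictly dominated by a for Column (it gives Row more in every row).
The remaining 2×2 game on (r1, r2) × (a, c) has no saddle point. Let Row play r1 with probability p; indifference gives 7p − 11(1−p) = −9p − 6(1−p), so p = 5/21.
Similarly Column's optimal q on a is 1/7, and the value is 7·(1/7) + (-9)·(6/7) = -47/7.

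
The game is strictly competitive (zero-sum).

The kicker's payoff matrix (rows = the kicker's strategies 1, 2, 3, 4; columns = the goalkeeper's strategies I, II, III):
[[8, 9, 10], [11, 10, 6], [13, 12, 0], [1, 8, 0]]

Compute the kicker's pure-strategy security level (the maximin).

8

The worst-case payoff for each row is 1: 8, 2: 6, 3: 0, 4: 0.
The best of these is 8.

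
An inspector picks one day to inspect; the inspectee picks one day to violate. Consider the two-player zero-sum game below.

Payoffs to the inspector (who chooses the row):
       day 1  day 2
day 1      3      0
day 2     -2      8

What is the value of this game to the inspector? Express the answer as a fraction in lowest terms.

Row minima are 0 and -2, so the inspector's maximin is 0; column maxima are 3 and 8, so the inspectee's minimax is 3. These differ, so the equilibrium is in mixed strategies.
Let the inspector play day 1 with probability p. The inspectee is indifferent when 3p − 2(1−p) = 8(1−p), giving p = 10/13.
Let the inspectee play day 1 with probability q. The inspector is indifferent when 3q = −2q + 8(1−q), giving q = 8/13.
The value is 3·(8/13) + (0)·(5/13) = 24/13.

24/13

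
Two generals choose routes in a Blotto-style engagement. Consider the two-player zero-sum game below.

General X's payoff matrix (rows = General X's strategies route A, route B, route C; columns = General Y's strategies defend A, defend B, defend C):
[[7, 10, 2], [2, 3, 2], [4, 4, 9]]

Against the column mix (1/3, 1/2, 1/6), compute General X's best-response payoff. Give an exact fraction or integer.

23/3

route A: (7)·(1/3) + (10)·(1/2) + (2)·(1/6) = 23/3.
route B: (2)·(1/3) + (3)·(1/2) + (2)·(1/6) = 5/2.
route C: (4)·(1/3) + (4)·(1/2) + (9)·(1/6) = 29/6.
The best pure response is route A with expected payoff 23/3.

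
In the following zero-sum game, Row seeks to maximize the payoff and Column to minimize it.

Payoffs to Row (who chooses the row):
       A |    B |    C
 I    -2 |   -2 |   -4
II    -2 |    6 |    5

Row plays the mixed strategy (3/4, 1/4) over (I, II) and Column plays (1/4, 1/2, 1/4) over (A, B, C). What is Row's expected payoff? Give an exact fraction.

-15/16

Against (1/4, 1/2, 1/4), each row's expected payoff is I: -5/2; II: 15/4.
Taking the (3/4, 1/4)-weighted average: (3/4)·(-5/2) + (1/4)·(15/4) = -15/16.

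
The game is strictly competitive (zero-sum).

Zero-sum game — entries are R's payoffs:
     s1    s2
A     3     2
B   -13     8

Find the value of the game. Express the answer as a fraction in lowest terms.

25/11

Row minima are 2 and -13, so R's maximin is 2; column maxima are 3 and 8, so C's minimax is 3. These differ, so the equilibrium is in mixed strategies.
Let R play A with probability p. C is indifferent when 3p − 13(1−p) = 2p + 8(1−p), giving p = 21/22.
Let C play s1 with probability q. R is indifferent when 3q + 2(1−q) = −13q + 8(1−q), giving q = 3/11.
The value is 3·(3/11) + (2)·(8/11) = 25/11.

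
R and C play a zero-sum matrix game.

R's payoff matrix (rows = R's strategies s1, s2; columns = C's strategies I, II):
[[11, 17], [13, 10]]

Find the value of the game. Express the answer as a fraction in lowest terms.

37/3

Row minima are 11 and 10, so R's maximin is 11; column maxima are 13 and 17, so C's minimax is 13. These differ, so the equilibrium is in mixed strategies.
Let R play s1 with probability p. C is indifferent when 11p + 13(1−p) = 17p + 10(1−p), giving p = 1/3.
Let C play I with probability q. R is indifferent when 11q + 17(1−q) = 13q + 10(1−q), giving q = 7/9.
The value is 11·(7/9) + (17)·(2/9) = 37/3.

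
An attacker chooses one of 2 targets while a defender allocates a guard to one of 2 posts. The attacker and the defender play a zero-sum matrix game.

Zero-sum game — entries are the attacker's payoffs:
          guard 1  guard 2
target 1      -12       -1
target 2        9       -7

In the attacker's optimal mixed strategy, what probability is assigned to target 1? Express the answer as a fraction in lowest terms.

16/27

Row minima are -12 and -7, so the attacker's maximin is -7; column maxima are 9 and -1, so the defender's minimax is -1. These differ, so the equilibrium is in mixed strategies.
Let the attacker play target 1 with probability p. The defender is indifferent when −12p + 9(1−p) = −p − 7(1−p), giving p = 16/27.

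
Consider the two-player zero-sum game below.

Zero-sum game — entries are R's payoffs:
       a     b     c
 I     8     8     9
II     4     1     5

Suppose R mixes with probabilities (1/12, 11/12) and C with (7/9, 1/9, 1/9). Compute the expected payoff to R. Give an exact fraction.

Against (7/9, 1/9, 1/9), each row's expected payoff is I: 73/9; II: 34/9.
Taking the (1/12, 11/12)-weighted average: (1/12)·(73/9) + (11/12)·(34/9) = 149/36.

149/36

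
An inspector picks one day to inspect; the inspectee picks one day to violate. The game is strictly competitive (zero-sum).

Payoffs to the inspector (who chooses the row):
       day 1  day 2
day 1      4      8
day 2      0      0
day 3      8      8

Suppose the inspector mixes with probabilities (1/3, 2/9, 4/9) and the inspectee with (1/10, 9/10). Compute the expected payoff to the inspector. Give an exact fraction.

Against (1/10, 9/10), each row's expected payoff is day 1: 38/5; day 2: 0; day 3: 8.
Taking the (1/3, 2/9, 4/9)-weighted average: (1/3)·(38/5) + (2/9)·(0) + (4/9)·(8) = 274/45.

274/45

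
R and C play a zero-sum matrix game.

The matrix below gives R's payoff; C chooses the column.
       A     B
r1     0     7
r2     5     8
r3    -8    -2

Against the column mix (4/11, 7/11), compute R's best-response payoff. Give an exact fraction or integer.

r1: (0)·(4/11) + (7)·(7/11) = 49/11.
r2: (5)·(4/11) + (8)·(7/11) = 76/11.
r3: (-8)·(4/11) + (-2)·(7/11) = -46/11.
The best pure response is r2 with expected payoff 76/11.

76/11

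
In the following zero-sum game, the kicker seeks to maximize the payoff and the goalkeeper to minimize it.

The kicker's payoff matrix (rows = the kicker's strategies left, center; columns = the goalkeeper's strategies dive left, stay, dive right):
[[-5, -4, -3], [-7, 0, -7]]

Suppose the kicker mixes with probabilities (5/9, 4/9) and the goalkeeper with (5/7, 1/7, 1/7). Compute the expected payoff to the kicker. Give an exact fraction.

Against (5/7, 1/7, 1/7), each row's expected payoff is left: -32/7; center: -6.
Taking the (5/9, 4/9)-weighted average: (5/9)·(-32/7) + (4/9)·(-6) = -328/63.

-328/63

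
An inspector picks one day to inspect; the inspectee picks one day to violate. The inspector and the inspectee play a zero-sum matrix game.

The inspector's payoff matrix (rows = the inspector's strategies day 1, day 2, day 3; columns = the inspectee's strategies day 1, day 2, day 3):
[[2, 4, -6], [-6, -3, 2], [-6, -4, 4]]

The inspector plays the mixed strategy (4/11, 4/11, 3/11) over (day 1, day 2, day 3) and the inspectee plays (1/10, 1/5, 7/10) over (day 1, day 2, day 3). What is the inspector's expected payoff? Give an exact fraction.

-39/55

Against (1/10, 1/5, 7/10), each row's expected payoff is day 1: -16/5; day 2: 1/5; day 3: 7/5.
Taking the (4/11, 4/11, 3/11)-weighted average: (4/11)·(-16/5) + (4/11)·(1/5) + (3/11)·(7/5) = -39/55.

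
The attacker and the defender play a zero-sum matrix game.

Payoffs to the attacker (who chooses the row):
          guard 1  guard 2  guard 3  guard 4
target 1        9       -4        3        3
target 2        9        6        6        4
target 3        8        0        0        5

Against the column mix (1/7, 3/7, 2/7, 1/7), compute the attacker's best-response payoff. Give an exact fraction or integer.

target 1: (9)·(1/7) + (-4)·(3/7) + (3)·(2/7) + (3)·(1/7) = 6/7.
target 2: (9)·(1/7) + (6)·(3/7) + (6)·(2/7) + (4)·(1/7) = 43/7.
target 3: (8)·(1/7) + (0)·(3/7) + (0)·(2/7) + (5)·(1/7) = 13/7.
The best pure response is target 2 with expected payoff 43/7.

43/7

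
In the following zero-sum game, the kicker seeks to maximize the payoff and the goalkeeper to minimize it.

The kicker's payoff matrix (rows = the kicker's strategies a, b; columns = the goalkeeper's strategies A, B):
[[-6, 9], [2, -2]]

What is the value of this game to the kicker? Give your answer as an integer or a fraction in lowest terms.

6/19

Row minima are -6 and -2, so the kicker's maximin is -2; column maxima are 2 and 9, so the goalkeeper's minimax is 2. These differ, so the equilibrium is in mixed strategies.
Let the kicker play a with probability p. The goalkeeper is indifferent when −6p + 2(1−p) = 9p − 2(1−p), giving p = 4/19.
Let the goalkeeper play A with probability q. The kicker is indifferent when −6q + 9(1−q) = 2q − 2(1−q), giving q = 11/19.
The value is -6·(11/19) + (9)·(8/19) = 6/19.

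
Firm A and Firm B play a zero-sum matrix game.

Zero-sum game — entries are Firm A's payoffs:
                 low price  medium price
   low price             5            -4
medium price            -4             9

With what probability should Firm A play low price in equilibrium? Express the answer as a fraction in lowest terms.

13/22

Row minima are -4 and -4, so Firm A's maximin is -4; column maxima are 5 and 9, so Firm B's minimax is 5. These differ, so the equilibrium is in mixed strategies.
Let Firm A play low price with probability p. Firm B is indifferent when 5p − 4(1−p) = −4p + 9(1−p), giving p = 13/22.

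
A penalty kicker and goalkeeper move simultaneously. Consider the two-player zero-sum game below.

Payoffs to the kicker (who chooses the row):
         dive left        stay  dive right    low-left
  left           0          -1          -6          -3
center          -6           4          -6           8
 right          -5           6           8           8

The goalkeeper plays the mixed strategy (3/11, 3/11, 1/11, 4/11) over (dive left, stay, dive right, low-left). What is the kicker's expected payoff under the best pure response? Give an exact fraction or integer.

left: (0)·(3/11) + (-1)·(3/11) + (-6)·(1/11) + (-3)·(4/11) = -21/11.
center: (-6)·(3/11) + (4)·(3/11) + (-6)·(1/11) + (8)·(4/11) = 20/11.
right: (-5)·(3/11) + (6)·(3/11) + (8)·(1/11) + (8)·(4/11) = 43/11.
The best pure response is right with expected payoff 43/11.

43/11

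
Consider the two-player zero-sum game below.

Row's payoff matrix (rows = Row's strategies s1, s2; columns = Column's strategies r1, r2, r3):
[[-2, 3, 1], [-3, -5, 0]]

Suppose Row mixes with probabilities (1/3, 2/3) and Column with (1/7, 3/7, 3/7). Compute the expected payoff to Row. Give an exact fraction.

-26/21

Against (1/7, 3/7, 3/7), each row's expected payoff is s1: 10/7; s2: -18/7.
Taking the (1/3, 2/3)-weighted average: (1/3)·(10/7) + (2/3)·(-18/7) = -26/21.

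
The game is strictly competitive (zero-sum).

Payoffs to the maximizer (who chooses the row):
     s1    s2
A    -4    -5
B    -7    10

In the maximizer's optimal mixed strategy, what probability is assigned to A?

17/18

Row minima are -5 and -7, so the maximizer's maximin is -5; column maxima are -4 and 10, so the minimizer's minimax is -4. These differ, so the equilibrium is in mixed strategies.
Let the maximizer play A with probability p. The minimizer is indifferent when −4p − 7(1−p) = −5p + 10(1−p), giving p = 17/18.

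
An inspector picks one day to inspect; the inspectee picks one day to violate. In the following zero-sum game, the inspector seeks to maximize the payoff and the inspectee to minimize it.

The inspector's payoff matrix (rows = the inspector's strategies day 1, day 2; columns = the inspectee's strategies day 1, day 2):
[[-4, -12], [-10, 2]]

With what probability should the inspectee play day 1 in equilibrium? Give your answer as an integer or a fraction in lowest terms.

7/10

Row minima are -12 and -10, so the inspector's maximin is -10; column maxima are -4 and 2, so the inspectee's minimax is -4. These differ, so the equilibrium is in mixed strategies.
Let the inspectee play day 1 with probability q. The inspector is indifferent when −4q − 12(1−q) = −10q + 2(1−q), giving q = 7/10.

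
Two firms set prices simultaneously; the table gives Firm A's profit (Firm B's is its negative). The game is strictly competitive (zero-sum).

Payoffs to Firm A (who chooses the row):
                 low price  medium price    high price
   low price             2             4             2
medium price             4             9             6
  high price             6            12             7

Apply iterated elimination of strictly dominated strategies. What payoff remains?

6

Column medium price is strictly dominated by low price for Firm B (2<4, 4<9, 6<12); eliminate medium price.
Row low price is strictly dominated by row medium price (4>2, 6>2); eliminate low price.
Column high price is strictly dominated by low price for Firm B (4<6, 6<7); eliminate high price.
Row medium price is strictly dominated by row high price (6>4); eliminate medium price.
Only (high price, low price) remains, with payoff 6.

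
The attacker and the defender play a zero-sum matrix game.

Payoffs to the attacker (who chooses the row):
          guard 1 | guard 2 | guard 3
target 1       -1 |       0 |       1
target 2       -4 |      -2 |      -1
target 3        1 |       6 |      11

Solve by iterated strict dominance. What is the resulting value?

1

Row target 1 is strictly dominated by row target 3 (1>-1, 6>0, 11>1); eliminate target 1.
Row target 2 is strictly dominated by row target 3 (1>-4, 6>-2, 11>-1); eliminate target 2.
Column guard 2 is strictly dominated by guard 1 for the defender (1<6); eliminate guard 2.
Column guard 3 is strictly dominated by guard 1 for the defender (1<11); eliminate guard 3.
Only (target 3, guard 1) remains, with payoff 1.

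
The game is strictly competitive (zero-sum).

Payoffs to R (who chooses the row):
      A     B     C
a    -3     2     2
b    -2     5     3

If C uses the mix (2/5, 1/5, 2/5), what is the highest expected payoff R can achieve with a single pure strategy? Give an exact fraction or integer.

a: (-3)·(2/5) + (2)·(1/5) + (2)·(2/5) = 0.
b: (-2)·(2/5) + (5)·(1/5) + (3)·(2/5) = 7/5.
The best pure response is b with expected payoff 7/5.

7/5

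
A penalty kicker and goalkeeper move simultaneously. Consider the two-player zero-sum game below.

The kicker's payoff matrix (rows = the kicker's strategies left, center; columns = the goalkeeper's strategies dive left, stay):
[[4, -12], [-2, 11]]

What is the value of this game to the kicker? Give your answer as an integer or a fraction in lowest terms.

20/29

Row minima are -12 and -2, so the kicker's maximin is -2; column maxima are 4 and 11, so the goalkeeper's minimax is 4. These differ, so the equilibrium is in mixed strategies.
Let the kicker play left with probability p. The goalkeeper is indifferent when 4p − 2(1−p) = −12p + 11(1−p), giving p = 13/29.
Let the goalkeeper play dive left with probability q. The kicker is indifferent when 4q − 12(1−q) = −2q + 11(1−q), giving q = 23/29.
The value is 4·(23/29) + (-12)·(6/29) = 20/29.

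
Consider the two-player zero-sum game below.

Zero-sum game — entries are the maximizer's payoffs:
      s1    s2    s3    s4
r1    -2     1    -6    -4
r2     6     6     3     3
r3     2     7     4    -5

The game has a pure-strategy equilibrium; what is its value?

Row minima: -6, 3, -5 → the maximizer's maximin is 3.
Column maxima: 6, 7, 4, 3 → the minimizer's minimax is 3.
They coincide at (r2, s4), so the value is 3.

3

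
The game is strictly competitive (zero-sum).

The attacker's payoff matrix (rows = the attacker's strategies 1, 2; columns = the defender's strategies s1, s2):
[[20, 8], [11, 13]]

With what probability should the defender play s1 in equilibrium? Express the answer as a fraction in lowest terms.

Row minima are 8 and 11, so the attacker's maximin is 11; column maxima are 20 and 13, so the defender's minimax is 13. These differ, so the equilibrium is in mixed strategies.
Let the defender play s1 with probability q. The attacker is indifferent when 20q + 8(1−q) = 11q + 13(1−q), giving q = 5/14.

5/14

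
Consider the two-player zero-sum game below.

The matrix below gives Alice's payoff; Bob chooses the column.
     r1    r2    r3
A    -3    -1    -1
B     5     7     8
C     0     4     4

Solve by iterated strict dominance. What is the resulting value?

5

Row C is strictly dominated by row B (5>0, 7>4, 8>4); eliminate C.
Row A is strictly dominated by row B (5>-3, 7>-1, 8>-1); eliminate A.
Column r2 is strictly dominated by r1 for Bob (5<7); eliminate r2.
Column r3 is strictly dominated by r1 for Bob (5<8); eliminate r3.
Only (B, r1) remains, with payoff 5.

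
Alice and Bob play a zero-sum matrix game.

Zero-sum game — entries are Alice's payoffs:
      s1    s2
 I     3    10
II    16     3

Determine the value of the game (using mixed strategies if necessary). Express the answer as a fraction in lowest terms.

Row minima are 3 and 3, so Alice's maximin is 3; column maxima are 16 and 10, so Bob's minimax is 10. These differ, so the equilibrium is in mixed strategies.
Let Alice play I with probability p. Bob is indifferent when 3p + 16(1−p) = 10p + 3(1−p), giving p = 13/20.
Let Bob play s1 with probability q. Alice is indifferent when 3q + 10(1−q) = 16q + 3(1−q), giving q = 7/20.
The value is 3·(7/20) + (10)·(13/20) = 151/20.

151/20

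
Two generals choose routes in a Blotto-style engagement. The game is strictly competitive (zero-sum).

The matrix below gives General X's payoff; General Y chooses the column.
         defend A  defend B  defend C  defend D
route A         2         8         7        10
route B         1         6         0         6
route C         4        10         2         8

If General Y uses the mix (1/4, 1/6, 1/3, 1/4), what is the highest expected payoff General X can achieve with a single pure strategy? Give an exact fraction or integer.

20/3

route A: (2)·(1/4) + (8)·(1/6) + (7)·(1/3) + (10)·(1/4) = 20/3.
route B: (1)·(1/4) + (6)·(1/6) + (0)·(1/3) + (6)·(1/4) = 11/4.
route C: (4)·(1/4) + (10)·(1/6) + (2)·(1/3) + (8)·(1/4) = 16/3.
The best pure response is route A with expected payoff 20/3.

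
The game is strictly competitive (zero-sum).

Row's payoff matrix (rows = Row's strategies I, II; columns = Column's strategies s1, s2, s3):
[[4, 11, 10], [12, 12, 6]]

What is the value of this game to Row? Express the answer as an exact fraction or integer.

Column s2 is strictly dominated by s3 for Column (it gives Row more in every row).
The remaining 2×2 game on (I, II) × (s1, s3) has no saddle point. Let Row play I with probability p; indifference gives 4p + 12(1−p) = 10p + 6(1−p), so p = 1/2.
Similarly Column's optimal q on s1 is 1/3, and the value is 4·(1/3) + (10)·(2/3) = 8.

8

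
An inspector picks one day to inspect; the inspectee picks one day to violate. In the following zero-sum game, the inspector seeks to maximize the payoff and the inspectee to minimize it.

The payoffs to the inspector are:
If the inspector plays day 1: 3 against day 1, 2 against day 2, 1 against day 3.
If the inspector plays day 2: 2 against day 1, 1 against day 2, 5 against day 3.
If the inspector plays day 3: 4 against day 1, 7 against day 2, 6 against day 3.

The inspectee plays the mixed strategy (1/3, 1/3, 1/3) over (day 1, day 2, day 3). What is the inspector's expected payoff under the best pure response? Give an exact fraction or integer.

day 1: (3)·(1/3) + (2)·(1/3) + (1)·(1/3) = 2.
day 2: (2)·(1/3) + (1)·(1/3) + (5)·(1/3) = 8/3.
day 3: (4)·(1/3) + (7)·(1/3) + (6)·(1/3) = 17/3.
The best pure response is day 3 with expected payoff 17/3.

17/3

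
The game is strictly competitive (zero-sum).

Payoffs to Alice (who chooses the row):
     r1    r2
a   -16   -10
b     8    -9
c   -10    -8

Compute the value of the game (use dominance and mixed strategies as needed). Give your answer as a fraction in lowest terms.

-154/19

Row a is strictly dominated by row c, so Alice never plays it.
The remaining 2×2 game on (b, c) × (r1, r2) has no saddle point. Let Alice play b with probability p; indifference gives 8p − 10(1−p) = −9p − 8(1−p), so p = 2/19.
Similarly Bob's optimal q on r1 is 1/19, and the value is 8·(1/19) + (-9)·(18/19) = -154/19.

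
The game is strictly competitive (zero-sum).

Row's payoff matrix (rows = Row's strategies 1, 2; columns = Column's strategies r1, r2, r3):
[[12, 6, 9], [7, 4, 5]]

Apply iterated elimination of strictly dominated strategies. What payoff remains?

Row 2 is strictly dominated by row 1 (12>7, 6>4, 9>5); eliminate 2.
Column r1 is strictly dominated by r2 for Column (6<12); eliminate r1.
Column r3 is strictly dominated by r2 for Column (6<9); eliminate r3.
Only (1, r2) remains, with payoff 6.

6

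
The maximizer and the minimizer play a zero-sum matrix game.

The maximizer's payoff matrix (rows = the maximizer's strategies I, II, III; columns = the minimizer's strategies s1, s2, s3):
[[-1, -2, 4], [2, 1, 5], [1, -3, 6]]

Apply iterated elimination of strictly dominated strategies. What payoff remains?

1

Row I is strictly dominated by row II (2>-1, 1>-2, 5>4); eliminate I.
Column s1 is strictly dominated by s2 for the minimizer (1<2, -3<1); eliminate s1.
Column s3 is strictly dominated by s2 for the minimizer (1<5, -3<6); eliminate s3.
Row III is strictly dominated by row II (1>-3); eliminate III.
Only (II, s2) remains, with payoff 1.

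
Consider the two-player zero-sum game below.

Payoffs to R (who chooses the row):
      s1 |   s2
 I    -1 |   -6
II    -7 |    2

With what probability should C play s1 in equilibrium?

Row minima are -6 and -7, so R's maximin is -6; column maxima are -1 and 2, so C's minimax is -1. These differ, so the equilibrium is in mixed strategies.
Let C play s1 with probability q. R is indifferent when −q − 6(1−q) = −7q + 2(1−q), giving q = 4/7.

4/7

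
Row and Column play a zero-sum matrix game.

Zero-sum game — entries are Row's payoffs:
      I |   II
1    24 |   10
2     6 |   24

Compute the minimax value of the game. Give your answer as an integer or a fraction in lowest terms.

129/8

Row minima are 10 and 6, so Row's maximin is 10; column maxima are 24 and 24, so Column's minimax is 24. These differ, so the equilibrium is in mixed strategies.
Let Row play 1 with probability p. Column is indifferent when 24p + 6(1−p) = 10p + 24(1−p), giving p = 9/16.
Let Column play I with probability q. Row is indifferent when 24q + 10(1−q) = 6q + 24(1−q), giving q = 7/16.
The value is 24·(7/16) + (10)·(9/16) = 129/8.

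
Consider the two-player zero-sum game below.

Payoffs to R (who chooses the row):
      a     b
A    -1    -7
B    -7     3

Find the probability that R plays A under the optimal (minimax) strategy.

Row minima are -7 and -7, so R's maximin is -7; column maxima are -1 and 3, so C's minimax is -1. These differ, so the equilibrium is in mixed strategies.
Let R play A with probability p. C is indifferent when −p − 7(1−p) = −7p + 3(1−p), giving p = 5/8.

5/8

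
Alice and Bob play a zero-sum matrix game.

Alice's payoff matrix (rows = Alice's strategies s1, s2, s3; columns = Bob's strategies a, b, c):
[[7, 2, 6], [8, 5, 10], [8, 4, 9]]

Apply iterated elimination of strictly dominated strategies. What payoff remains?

Row s1 is strictly dominated by row s2 (8>7, 5>2, 10>6); eliminate s1.
Column a is strictly dominated by b for Bob (5<8, 4<8); eliminate a.
Column c is strictly dominated by b for Bob (5<10, 4<9); eliminate c.
Row s3 is strictly dominated by row s2 (5>4); eliminate s3.
Only (s2, b) remains, with payoff 5.

5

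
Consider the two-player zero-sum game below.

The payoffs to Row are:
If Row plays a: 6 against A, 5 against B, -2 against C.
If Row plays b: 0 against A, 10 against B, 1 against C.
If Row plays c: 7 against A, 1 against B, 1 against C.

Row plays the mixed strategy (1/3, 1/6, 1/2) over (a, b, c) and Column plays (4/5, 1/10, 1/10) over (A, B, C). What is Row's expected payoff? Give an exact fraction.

287/60

Against (4/5, 1/10, 1/10), each row's expected payoff is a: 51/10; b: 11/10; c: 29/5.
Taking the (1/3, 1/6, 1/2)-weighted average: (1/3)·(51/10) + (1/6)·(11/10) + (1/2)·(29/5) = 287/60.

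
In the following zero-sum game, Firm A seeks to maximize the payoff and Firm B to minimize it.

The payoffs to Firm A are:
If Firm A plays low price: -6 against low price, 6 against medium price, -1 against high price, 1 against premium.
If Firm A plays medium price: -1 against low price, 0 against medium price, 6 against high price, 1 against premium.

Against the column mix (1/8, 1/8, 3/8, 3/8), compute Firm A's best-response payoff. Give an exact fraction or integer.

low price: (-6)·(1/8) + (6)·(1/8) + (-1)·(3/8) + (1)·(3/8) = 0.
medium price: (-1)·(1/8) + (0)·(1/8) + (6)·(3/8) + (1)·(3/8) = 5/2.
The best pure response is medium price with expected payoff 5/2.

5/2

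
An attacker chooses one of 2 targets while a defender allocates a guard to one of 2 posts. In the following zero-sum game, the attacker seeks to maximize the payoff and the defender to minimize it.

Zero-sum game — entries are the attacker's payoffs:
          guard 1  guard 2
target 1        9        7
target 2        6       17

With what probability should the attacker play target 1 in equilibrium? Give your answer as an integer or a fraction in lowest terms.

Row minima are 7 and 6, so the attacker's maximin is 7; column maxima are 9 and 17, so the defender's minimax is 9. These differ, so the equilibrium is in mixed strategies.
Let the attacker play target 1 with probability p. The defender is indifferent when 9p + 6(1−p) = 7p + 17(1−p), giving p = 11/13.

11/13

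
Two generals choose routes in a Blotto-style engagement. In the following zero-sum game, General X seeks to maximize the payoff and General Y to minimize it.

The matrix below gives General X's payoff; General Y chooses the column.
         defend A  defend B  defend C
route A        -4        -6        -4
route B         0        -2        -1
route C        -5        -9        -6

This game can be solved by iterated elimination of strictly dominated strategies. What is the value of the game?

-2

Column defend C is strictly dominated by defend B for General Y (-6<-4, -2<-1, -9<-6); eliminate defend C.
Row route C is strictly dominated by row route A (-4>-5, -6>-9); eliminate route C.
Column defend A is strictly dominated by defend B for General Y (-6<-4, -2<0); eliminate defend A.
Row route A is strictly dominated by row route B (-2>-6); eliminate route A.
Only (route B, defend B) remains, with payoff -2.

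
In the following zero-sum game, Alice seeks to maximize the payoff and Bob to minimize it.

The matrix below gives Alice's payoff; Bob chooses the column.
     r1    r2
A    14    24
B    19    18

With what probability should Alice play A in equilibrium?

1/11

Row minima are 14 and 18, so Alice's maximin is 18; column maxima are 19 and 24, so Bob's minimax is 19. These differ, so the equilibrium is in mixed strategies.
Let Alice play A with probability p. Bob is indifferent when 14p + 19(1−p) = 24p + 18(1−p), giving p = 1/11.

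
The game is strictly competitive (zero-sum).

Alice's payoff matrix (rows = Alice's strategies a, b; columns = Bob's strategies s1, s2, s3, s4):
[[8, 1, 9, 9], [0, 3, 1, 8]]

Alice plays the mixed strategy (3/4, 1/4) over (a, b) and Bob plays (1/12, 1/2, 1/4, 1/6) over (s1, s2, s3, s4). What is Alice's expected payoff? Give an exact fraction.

Against (1/12, 1/2, 1/4, 1/6), each row's expected payoff is a: 59/12; b: 37/12.
Taking the (3/4, 1/4)-weighted average: (3/4)·(59/12) + (1/4)·(37/12) = 107/24.

107/24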